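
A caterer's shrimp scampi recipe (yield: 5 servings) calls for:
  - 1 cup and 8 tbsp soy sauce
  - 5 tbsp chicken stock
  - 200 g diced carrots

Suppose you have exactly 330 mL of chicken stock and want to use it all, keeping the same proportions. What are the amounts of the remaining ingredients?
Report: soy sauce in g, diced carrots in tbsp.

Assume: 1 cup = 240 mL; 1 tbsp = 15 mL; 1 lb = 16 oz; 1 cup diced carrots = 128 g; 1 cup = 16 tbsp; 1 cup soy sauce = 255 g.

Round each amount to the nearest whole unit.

soy sauce: 1683 g; diced carrots: 110 tbsp

The original recipe has 75 mL of chicken stock, so the scaling factor is 330 ÷ 75 = 22/5 = 4.4.
soy sauce: (1 cup + 8 tbsp = 1.5 cup) × 22/5 × 255 g/cup = 1683 g
diced carrots: 200 g × 22/5 ÷ 128 g/cup × 16 tbsp/cup = 110 tbsp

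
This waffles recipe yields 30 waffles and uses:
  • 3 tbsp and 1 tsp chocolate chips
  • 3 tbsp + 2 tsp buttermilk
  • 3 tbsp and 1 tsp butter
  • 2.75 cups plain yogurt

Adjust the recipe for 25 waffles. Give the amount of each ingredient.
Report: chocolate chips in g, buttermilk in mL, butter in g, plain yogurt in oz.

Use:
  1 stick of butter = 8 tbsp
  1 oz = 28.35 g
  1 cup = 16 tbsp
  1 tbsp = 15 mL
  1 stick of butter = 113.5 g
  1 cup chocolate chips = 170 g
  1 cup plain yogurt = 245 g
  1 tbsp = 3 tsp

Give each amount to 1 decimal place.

Scaling factor: 25/30 = 5/6.
chocolate chips: (3 tbsp + 1 tsp = 10/3 tbsp) × 5/6 ÷ 16 tbsp/cup × 170 g/cup ≈ 29.5 g
buttermilk: (3 tbsp + 2 tsp = 11/3 tbsp) × 5/6 × 15 mL/tbsp ≈ 45.8 mL
butter: (3 tbsp + 1 tsp = 10/3 tbsp) × 5/6 ÷ 8 tbsp/stick × 113.5 g/stick ≈ 39.4 g
plain yogurt: 2.75 cup × 5/6 × 245 g/cup ÷ 28.35 g/oz ≈ 19.8 oz

chocolate chips: 29.5 g; buttermilk: 45.8 mL; butter: 39.4 g; plain yogurt: 19.8 oz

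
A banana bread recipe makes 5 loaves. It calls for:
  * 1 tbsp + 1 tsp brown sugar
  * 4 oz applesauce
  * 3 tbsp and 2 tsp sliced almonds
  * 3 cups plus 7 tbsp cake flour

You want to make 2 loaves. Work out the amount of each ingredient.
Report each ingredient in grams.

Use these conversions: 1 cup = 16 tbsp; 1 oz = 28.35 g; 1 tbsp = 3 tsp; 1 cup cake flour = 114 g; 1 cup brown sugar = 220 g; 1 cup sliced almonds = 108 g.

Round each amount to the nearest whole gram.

brown sugar: 7 g; applesauce: 45 g; sliced almonds: 10 g; cake flour: 157 g

Scaling factor: 2/5 = 0.4.
brown sugar: (1 tbsp + 1 tsp = 4/3 tbsp) × 2/5 ÷ 16 tbsp/cup × 220 g/cup ≈ 7 g
applesauce: 4 oz × 2/5 × 28.35 g/oz ≈ 45 g
sliced almonds: (3 tbsp + 2 tsp = 11/3 tbsp) × 2/5 ÷ 16 tbsp/cup × 108 g/cup ≈ 10 g
cake flour: (3 cup + 7 tbsp = 3.4375 cup) × 2/5 × 114 g/cup ≈ 157 g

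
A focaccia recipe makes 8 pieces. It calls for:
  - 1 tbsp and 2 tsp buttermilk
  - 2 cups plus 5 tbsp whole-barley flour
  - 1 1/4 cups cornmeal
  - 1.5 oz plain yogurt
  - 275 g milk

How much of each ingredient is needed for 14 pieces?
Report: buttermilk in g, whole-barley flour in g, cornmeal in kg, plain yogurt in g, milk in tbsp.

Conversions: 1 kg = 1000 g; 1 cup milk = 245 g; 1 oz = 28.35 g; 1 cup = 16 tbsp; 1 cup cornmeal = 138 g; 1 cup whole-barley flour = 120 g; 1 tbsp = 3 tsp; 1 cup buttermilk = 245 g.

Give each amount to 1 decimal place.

buttermilk: 44.7 g; whole-barley flour: 485.6 g; cornmeal: 0.3 kg; plain yogurt: 74.4 g; milk: 31.4 tbsp

Scaling factor: 14/8 = 7/4 = 1.75.
buttermilk: (1 tbsp + 2 tsp = 5/3 tbsp) × 7/4 ÷ 16 tbsp/cup × 245 g/cup ≈ 44.7 g
whole-barley flour: (2 cup + 5 tbsp = 2.3125 cup) × 7/4 × 120 g/cup ≈ 485.6 g
cornmeal: 1.25 cup × 7/4 × 138 g/cup ÷ 1000 g/kg ≈ 0.3 kg
plain yogurt: 1.5 oz × 7/4 × 28.35 g/oz ≈ 74.4 g
milk: 275 g × 7/4 ÷ 245 g/cup × 16 tbsp/cup ≈ 31.4 tbsp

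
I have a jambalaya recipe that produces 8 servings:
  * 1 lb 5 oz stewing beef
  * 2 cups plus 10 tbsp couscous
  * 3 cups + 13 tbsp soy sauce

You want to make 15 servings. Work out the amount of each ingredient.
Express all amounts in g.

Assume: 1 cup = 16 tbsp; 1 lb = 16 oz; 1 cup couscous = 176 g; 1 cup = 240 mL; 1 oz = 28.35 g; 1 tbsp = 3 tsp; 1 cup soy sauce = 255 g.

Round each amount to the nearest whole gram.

stewing beef: 1116 g; couscous: 866 g; soy sauce: 1823 g

Scaling factor: 15/8 = 1.875.
stewing beef: (1 lb + 5 oz = 1.3125 lb) × 15/8 × 16 oz/lb × 28.35 g/oz ≈ 1116 g
couscous: (2 cup + 10 tbsp = 2.625 cup) × 15/8 × 176 g/cup ≈ 866 g
soy sauce: (3 cup + 13 tbsp = 3.8125 cup) × 15/8 × 255 g/cup ≈ 1823 g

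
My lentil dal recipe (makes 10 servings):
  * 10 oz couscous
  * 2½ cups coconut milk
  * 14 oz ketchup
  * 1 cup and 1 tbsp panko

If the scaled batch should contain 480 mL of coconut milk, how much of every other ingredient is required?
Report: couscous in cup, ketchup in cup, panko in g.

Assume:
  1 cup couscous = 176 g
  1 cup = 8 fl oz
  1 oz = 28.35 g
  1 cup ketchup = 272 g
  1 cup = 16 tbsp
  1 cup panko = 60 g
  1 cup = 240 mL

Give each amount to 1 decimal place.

couscous: 1.3 cup; ketchup: 1.2 cup; panko: 51.0 g

The original recipe has 600 mL of coconut milk, so the scaling factor is 480 ÷ 600 = 4/5 = 0.8.
couscous: 10 oz × 4/5 × 28.35 g/oz ÷ 176 g/cup ≈ 1.3 cup
ketchup: 14 oz × 4/5 × 28.35 g/oz ÷ 272 g/cup ≈ 1.2 cup
panko: (1 cup + 1 tbsp = 1.0625 cup) × 4/5 × 60 g/cup = 51.0 g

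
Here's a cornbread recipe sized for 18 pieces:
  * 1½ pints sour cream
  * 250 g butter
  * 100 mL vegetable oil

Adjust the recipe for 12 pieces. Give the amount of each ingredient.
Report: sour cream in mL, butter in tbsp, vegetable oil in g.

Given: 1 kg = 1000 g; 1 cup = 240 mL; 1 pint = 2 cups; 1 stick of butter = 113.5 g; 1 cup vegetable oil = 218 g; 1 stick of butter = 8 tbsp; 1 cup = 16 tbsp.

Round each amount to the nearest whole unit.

Scaling factor: 12/18 = 2/3.
sour cream: 1.5 pint × 2/3 × 2 cup/pint × 240 mL/cup = 480 mL
butter: 250 g × 2/3 ÷ 113.5 g/stick × 8 tbsp/stick ≈ 12 tbsp
vegetable oil: 100 mL × 2/3 ÷ 240 mL/cup × 218 g/cup ≈ 61 g

sour cream: 480 mL; butter: 12 tbsp; vegetable oil: 61 g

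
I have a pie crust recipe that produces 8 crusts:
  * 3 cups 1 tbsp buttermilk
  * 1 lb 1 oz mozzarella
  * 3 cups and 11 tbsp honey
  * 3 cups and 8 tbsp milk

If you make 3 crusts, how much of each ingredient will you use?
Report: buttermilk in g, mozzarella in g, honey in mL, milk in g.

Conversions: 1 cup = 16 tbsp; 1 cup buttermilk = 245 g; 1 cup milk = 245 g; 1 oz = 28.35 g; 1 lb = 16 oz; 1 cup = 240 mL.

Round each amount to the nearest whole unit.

Scaling factor: 3/8 = 0.375.
buttermilk: (3 cup + 1 tbsp = 3.0625 cup) × 3/8 × 245 g/cup ≈ 281 g
mozzarella: (1 lb + 1 oz = 1.0625 lb) × 3/8 × 16 oz/lb × 28.35 g/oz ≈ 181 g
honey: (3 cup + 11 tbsp = 3.6875 cup) × 3/8 × 240 mL/cup ≈ 332 mL
milk: (3 cup + 8 tbsp = 3.5 cup) × 3/8 × 245 g/cup ≈ 322 g

buttermilk: 281 g; mozzarella: 181 g; honey: 332 mL; milk: 322 g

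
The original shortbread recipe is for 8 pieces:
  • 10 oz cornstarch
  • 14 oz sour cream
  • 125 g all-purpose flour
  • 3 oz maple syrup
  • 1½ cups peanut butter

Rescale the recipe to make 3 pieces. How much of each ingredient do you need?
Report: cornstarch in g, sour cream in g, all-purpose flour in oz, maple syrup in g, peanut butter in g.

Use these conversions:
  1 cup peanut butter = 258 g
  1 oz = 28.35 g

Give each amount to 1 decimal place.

cornstarch: 106.3 g; sour cream: 148.8 g; all-purpose flour: 1.7 oz; maple syrup: 31.9 g; peanut butter: 145.1 g

Scaling factor: 3/8 = 0.375.
cornstarch: 10 oz × 3/8 × 28.35 g/oz ≈ 106.3 g
sour cream: 14 oz × 3/8 × 28.35 g/oz ≈ 148.8 g
all-purpose flour: 125 g × 3/8 ÷ 28.35 g/oz ≈ 1.7 oz
maple syrup: 3 oz × 3/8 × 28.35 g/oz ≈ 31.9 g
peanut butter: 1.5 cup × 3/8 × 258 g/cup ≈ 145.1 g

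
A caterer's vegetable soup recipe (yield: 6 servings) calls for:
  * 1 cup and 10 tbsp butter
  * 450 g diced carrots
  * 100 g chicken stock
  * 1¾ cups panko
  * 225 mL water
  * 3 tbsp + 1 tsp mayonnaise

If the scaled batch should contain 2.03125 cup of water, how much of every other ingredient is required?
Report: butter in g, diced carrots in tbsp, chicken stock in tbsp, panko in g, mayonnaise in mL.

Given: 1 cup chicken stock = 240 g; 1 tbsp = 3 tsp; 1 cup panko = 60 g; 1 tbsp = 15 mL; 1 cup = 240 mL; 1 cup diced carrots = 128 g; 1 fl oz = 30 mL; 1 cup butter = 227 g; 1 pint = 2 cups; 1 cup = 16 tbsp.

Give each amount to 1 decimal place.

butter: 799.2 g; diced carrots: 121.9 tbsp; chicken stock: 14.4 tbsp; panko: 227.5 g; mayonnaise: 108.3 mL

The original recipe has 0.9375 cup of water, so the scaling factor is 2.03125 ÷ 0.9375 = 13/6.
butter: (1 cup + 10 tbsp = 1.625 cup) × 13/6 × 227 g/cup ≈ 799.2 g
diced carrots: 450 g × 13/6 ÷ 128 g/cup × 16 tbsp/cup ≈ 121.9 tbsp
chicken stock: 100 g × 13/6 ÷ 240 g/cup × 16 tbsp/cup ≈ 14.4 tbsp
panko: 1.75 cup × 13/6 × 60 g/cup = 227.5 g
mayonnaise: (3 tbsp + 1 tsp = 10/3 tbsp) × 13/6 × 15 mL/tbsp ≈ 108.3 mL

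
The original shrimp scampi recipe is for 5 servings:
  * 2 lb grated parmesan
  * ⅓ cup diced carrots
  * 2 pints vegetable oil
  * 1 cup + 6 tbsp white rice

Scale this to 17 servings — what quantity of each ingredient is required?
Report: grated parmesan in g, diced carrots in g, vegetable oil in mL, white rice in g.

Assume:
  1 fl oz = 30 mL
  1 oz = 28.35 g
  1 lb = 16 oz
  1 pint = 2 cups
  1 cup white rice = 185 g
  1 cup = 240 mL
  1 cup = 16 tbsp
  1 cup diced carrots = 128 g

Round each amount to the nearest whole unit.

grated parmesan: 3084 g; diced carrots: 145 g; vegetable oil: 3264 mL; white rice: 865 g

Scaling factor: 17/5 = 3.4.
grated parmesan: 2 lb × 17/5 × 16 oz/lb × 28.35 g/oz ≈ 3084 g
diced carrots: 1/3 cup × 17/5 × 128 g/cup ≈ 145 g
vegetable oil: 2 pint × 17/5 × 2 cup/pint × 240 mL/cup = 3264 mL
white rice: (1 cup + 6 tbsp = 1.375 cup) × 17/5 × 185 g/cup ≈ 865 g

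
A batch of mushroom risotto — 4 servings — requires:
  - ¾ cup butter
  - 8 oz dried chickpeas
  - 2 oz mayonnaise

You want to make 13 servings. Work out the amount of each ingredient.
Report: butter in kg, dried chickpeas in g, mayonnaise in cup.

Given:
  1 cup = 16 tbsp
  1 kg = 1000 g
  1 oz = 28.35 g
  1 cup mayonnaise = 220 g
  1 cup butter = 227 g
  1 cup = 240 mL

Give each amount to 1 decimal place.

Scaling factor: 13/4 = 3.25.
butter: 0.75 cup × 13/4 × 227 g/cup ÷ 1000 g/kg ≈ 0.6 kg
dried chickpeas: 8 oz × 13/4 × 28.35 g/oz = 737.1 g
mayonnaise: 2 oz × 13/4 × 28.35 g/oz ÷ 220 g/cup ≈ 0.8 cup

butter: 0.6 kg; dried chickpeas: 737.1 g; mayonnaise: 0.8 cup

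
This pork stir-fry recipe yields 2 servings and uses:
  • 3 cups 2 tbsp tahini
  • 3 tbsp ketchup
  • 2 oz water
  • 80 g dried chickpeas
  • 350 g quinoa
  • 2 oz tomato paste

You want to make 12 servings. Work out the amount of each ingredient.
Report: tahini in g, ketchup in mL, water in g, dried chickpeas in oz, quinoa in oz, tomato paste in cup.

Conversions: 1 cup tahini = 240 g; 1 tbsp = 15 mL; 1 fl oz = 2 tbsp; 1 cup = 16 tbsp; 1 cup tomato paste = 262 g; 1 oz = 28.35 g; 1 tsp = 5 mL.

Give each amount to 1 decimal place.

tahini: 4500.0 g; ketchup: 270.0 mL; water: 340.2 g; dried chickpeas: 16.9 oz; quinoa: 74.1 oz; tomato paste: 1.3 cup

Scaling factor: 12/2 = 6.
tahini: (3 cup + 2 tbsp = 3.125 cup) × 6 × 240 g/cup = 4500.0 g
ketchup: 3 tbsp × 6 × 15 mL/tbsp = 270.0 mL
water: 2 oz × 6 × 28.35 g/oz = 340.2 g
dried chickpeas: 80 g × 6 ÷ 28.35 g/oz ≈ 16.9 oz
quinoa: 350 g × 6 ÷ 28.35 g/oz ≈ 74.1 oz
tomato paste: 2 oz × 6 × 28.35 g/oz ÷ 262 g/cup ≈ 1.3 cup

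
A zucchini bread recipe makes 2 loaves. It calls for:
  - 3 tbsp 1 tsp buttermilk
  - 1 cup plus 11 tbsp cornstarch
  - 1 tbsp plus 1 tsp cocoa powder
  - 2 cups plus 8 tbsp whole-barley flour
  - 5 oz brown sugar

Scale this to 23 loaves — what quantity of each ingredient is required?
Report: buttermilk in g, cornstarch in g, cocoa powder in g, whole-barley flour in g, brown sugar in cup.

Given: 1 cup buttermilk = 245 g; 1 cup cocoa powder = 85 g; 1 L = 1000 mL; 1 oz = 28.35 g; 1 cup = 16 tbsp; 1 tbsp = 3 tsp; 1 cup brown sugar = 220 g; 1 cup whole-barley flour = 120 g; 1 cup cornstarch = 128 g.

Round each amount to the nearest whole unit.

buttermilk: 587 g; cornstarch: 2484 g; cocoa powder: 81 g; whole-barley flour: 3450 g; brown sugar: 7 cup

Scaling factor: 23/2 = 11.5.
buttermilk: (3 tbsp + 1 tsp = 10/3 tbsp) × 23/2 ÷ 16 tbsp/cup × 245 g/cup ≈ 587 g
cornstarch: (1 cup + 11 tbsp = 1.6875 cup) × 23/2 × 128 g/cup = 2484 g
cocoa powder: (1 tbsp + 1 tsp = 4/3 tbsp) × 23/2 ÷ 16 tbsp/cup × 85 g/cup ≈ 81 g
whole-barley flour: (2 cup + 8 tbsp = 2.5 cup) × 23/2 × 120 g/cup = 3450 g
brown sugar: 5 oz × 23/2 × 28.35 g/oz ÷ 220 g/cup ≈ 7 cup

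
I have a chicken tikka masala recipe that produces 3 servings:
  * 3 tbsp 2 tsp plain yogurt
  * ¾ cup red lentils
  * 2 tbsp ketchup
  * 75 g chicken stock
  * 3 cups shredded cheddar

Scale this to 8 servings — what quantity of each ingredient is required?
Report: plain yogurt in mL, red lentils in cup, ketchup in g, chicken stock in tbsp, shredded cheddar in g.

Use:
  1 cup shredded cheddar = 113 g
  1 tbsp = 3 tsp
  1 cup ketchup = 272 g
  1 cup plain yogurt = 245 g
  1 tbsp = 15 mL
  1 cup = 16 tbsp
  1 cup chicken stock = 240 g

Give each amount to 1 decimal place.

plain yogurt: 146.7 mL; red lentils: 2.0 cup; ketchup: 90.7 g; chicken stock: 13.3 tbsp; shredded cheddar: 904.0 g

Scaling factor: 8/3.
plain yogurt: (3 tbsp + 2 tsp = 11/3 tbsp) × 8/3 × 15 mL/tbsp ≈ 146.7 mL
red lentils: 0.75 cup × 8/3 = 2.0 cup
ketchup: 2 tbsp × 8/3 ÷ 16 tbsp/cup × 272 g/cup ≈ 90.7 g
chicken stock: 75 g × 8/3 ÷ 240 g/cup × 16 tbsp/cup ≈ 13.3 tbsp
shredded cheddar: 3 cup × 8/3 × 113 g/cup = 904.0 g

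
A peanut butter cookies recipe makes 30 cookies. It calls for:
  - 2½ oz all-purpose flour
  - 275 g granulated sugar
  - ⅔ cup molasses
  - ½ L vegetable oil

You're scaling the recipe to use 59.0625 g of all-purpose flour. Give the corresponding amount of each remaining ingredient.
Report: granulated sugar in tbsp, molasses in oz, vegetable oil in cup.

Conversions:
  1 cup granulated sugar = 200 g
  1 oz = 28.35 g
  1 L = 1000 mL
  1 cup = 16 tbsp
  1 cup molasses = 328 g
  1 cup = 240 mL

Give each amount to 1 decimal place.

granulated sugar: 18.3 tbsp; molasses: 6.4 oz; vegetable oil: 1.7 cup

The original recipe has 70.875 g of all-purpose flour, so the scaling factor is 59.0625 ÷ 70.875 = 5/6.
granulated sugar: 275 g × 5/6 ÷ 200 g/cup × 16 tbsp/cup ≈ 18.3 tbsp
molasses: 2/3 cup × 5/6 × 328 g/cup ÷ 28.35 g/oz ≈ 6.4 oz
vegetable oil: 0.5 L × 5/6 × 1000 mL/L ÷ 240 mL/cup ≈ 1.7 cup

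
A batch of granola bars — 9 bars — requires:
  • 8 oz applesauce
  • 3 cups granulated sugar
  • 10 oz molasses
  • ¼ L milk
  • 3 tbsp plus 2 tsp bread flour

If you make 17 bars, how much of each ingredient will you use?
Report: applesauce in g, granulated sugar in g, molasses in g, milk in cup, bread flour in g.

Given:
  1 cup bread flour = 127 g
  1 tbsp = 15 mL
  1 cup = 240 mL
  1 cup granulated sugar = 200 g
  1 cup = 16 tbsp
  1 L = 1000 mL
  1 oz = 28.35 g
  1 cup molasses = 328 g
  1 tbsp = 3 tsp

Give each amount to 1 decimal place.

Scaling factor: 17/9.
applesauce: 8 oz × 17/9 × 28.35 g/oz = 428.4 g
granulated sugar: 3 cup × 17/9 × 200 g/cup ≈ 1133.3 g
molasses: 10 oz × 17/9 × 28.35 g/oz = 535.5 g
milk: 0.25 L × 17/9 × 1000 mL/L ÷ 240 mL/cup ≈ 2.0 cup
bread flour: (3 tbsp + 2 tsp = 11/3 tbsp) × 17/9 ÷ 16 tbsp/cup × 127 g/cup ≈ 55.0 g

applesauce: 428.4 g; granulated sugar: 1133.3 g; molasses: 535.5 g; milk: 2.0 cup; bread flour: 55.0 g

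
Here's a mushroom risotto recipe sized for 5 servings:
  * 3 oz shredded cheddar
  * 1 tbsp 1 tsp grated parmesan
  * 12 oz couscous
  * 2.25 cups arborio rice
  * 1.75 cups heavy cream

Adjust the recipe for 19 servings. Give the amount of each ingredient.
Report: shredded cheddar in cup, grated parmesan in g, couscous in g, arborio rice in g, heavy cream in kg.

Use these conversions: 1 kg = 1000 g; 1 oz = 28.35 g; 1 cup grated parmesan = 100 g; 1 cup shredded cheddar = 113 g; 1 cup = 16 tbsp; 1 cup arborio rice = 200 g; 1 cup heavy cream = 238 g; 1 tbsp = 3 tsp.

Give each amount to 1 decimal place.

shredded cheddar: 2.9 cup; grated parmesan: 31.7 g; couscous: 1292.8 g; arborio rice: 1710.0 g; heavy cream: 1.6 kg

Scaling factor: 19/5 = 3.8.
shredded cheddar: 3 oz × 19/5 × 28.35 g/oz ÷ 113 g/cup ≈ 2.9 cup
grated parmesan: (1 tbsp + 1 tsp = 4/3 tbsp) × 19/5 ÷ 16 tbsp/cup × 100 g/cup ≈ 31.7 g
couscous: 12 oz × 19/5 × 28.35 g/oz ≈ 1292.8 g
arborio rice: 2.25 cup × 19/5 × 200 g/cup = 1710.0 g
heavy cream: 1.75 cup × 19/5 × 238 g/cup ÷ 1000 g/kg ≈ 1.6 kg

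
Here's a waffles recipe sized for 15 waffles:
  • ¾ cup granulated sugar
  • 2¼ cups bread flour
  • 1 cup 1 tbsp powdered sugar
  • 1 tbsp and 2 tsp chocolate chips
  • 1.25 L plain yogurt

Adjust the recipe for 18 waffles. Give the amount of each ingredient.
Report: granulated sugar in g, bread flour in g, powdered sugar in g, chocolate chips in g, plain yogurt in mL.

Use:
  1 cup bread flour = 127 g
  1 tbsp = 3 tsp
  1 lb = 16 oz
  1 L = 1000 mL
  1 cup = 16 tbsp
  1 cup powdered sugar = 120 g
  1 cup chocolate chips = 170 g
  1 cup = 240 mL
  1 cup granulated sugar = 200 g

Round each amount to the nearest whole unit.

granulated sugar: 180 g; bread flour: 343 g; powdered sugar: 153 g; chocolate chips: 21 g; plain yogurt: 1500 mL

Scaling factor: 18/15 = 6/5 = 1.2.
granulated sugar: 0.75 cup × 6/5 × 200 g/cup = 180 g
bread flour: 2.25 cup × 6/5 × 127 g/cup ≈ 343 g
powdered sugar: (1 cup + 1 tbsp = 1.0625 cup) × 6/5 × 120 g/cup = 153 g
chocolate chips: (1 tbsp + 2 tsp = 5/3 tbsp) × 6/5 ÷ 16 tbsp/cup × 170 g/cup ≈ 21 g
plain yogurt: 1.25 L × 6/5 × 1000 mL/L = 1500 mL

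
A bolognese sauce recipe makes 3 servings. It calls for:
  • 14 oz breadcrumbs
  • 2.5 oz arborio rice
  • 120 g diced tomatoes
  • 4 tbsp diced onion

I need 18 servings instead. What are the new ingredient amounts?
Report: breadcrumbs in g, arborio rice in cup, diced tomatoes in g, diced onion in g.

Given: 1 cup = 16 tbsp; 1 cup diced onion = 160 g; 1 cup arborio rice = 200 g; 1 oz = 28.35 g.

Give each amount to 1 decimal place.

breadcrumbs: 2381.4 g; arborio rice: 2.1 cup; diced tomatoes: 720.0 g; diced onion: 240.0 g

Scaling factor: 18/3 = 6.
breadcrumbs: 14 oz × 6 × 28.35 g/oz = 2381.4 g
arborio rice: 2.5 oz × 6 × 28.35 g/oz ÷ 200 g/cup ≈ 2.1 cup
diced tomatoes: 120 g × 6 = 720.0 g
diced onion: 4 tbsp × 6 ÷ 16 tbsp/cup × 160 g/cup = 240.0 g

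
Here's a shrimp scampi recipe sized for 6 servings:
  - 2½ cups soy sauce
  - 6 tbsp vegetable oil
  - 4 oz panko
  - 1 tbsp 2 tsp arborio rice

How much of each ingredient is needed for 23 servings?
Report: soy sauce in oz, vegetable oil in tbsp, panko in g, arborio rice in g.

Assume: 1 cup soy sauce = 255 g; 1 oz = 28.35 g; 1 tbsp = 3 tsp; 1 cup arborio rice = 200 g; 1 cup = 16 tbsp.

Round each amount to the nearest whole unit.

Scaling factor: 23/6.
soy sauce: 2.5 cup × 23/6 × 255 g/cup ÷ 28.35 g/oz ≈ 86 oz
vegetable oil: 6 tbsp × 23/6 = 23 tbsp
panko: 4 oz × 23/6 × 28.35 g/oz ≈ 435 g
arborio rice: (1 tbsp + 2 tsp = 5/3 tbsp) × 23/6 ÷ 16 tbsp/cup × 200 g/cup ≈ 80 g

soy sauce: 86 oz; vegetable oil: 23 tbsp; panko: 435 g; arborio rice: 80 g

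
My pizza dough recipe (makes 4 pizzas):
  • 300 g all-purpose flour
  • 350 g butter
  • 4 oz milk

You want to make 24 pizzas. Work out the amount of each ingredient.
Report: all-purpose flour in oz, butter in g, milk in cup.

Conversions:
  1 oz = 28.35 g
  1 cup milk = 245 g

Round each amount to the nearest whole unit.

Scaling factor: 24/4 = 6.
all-purpose flour: 300 g × 6 ÷ 28.35 g/oz ≈ 63 oz
butter: 350 g × 6 = 2100 g
milk: 4 oz × 6 × 28.35 g/oz ÷ 245 g/cup ≈ 3 cup

all-purpose flour: 63 oz; butter: 2100 g; milk: 3 cup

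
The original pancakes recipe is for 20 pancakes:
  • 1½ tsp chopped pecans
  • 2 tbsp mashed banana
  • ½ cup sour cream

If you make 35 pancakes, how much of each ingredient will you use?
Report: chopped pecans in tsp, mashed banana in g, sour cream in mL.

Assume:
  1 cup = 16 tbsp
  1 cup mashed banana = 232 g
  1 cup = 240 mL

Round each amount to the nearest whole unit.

Scaling factor: 35/20 = 7/4 = 1.75.
chopped pecans: 1.5 tsp × 7/4 ≈ 3 tsp
mashed banana: 2 tbsp × 7/4 ÷ 16 tbsp/cup × 232 g/cup ≈ 51 g
sour cream: 0.5 cup × 7/4 × 240 mL/cup = 210 mL

chopped pecans: 3 tsp; mashed banana: 51 g; sour cream: 210 mL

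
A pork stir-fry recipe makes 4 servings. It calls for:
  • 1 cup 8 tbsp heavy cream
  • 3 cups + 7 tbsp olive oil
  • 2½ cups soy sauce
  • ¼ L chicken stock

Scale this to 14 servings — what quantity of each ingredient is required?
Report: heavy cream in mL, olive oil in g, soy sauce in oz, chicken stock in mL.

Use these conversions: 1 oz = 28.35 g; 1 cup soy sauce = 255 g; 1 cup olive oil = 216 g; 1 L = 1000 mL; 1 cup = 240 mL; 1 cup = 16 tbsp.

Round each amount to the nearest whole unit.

heavy cream: 1260 mL; olive oil: 2599 g; soy sauce: 79 oz; chicken stock: 875 mL

Scaling factor: 14/4 = 7/2 = 3.5.
heavy cream: (1 cup + 8 tbsp = 1.5 cup) × 7/2 × 240 mL/cup = 1260 mL
olive oil: (3 cup + 7 tbsp = 3.4375 cup) × 7/2 × 216 g/cup ≈ 2599 g
soy sauce: 2.5 cup × 7/2 × 255 g/cup ÷ 28.35 g/oz ≈ 79 oz
chicken stock: 0.25 L × 7/2 × 1000 mL/L = 875 mL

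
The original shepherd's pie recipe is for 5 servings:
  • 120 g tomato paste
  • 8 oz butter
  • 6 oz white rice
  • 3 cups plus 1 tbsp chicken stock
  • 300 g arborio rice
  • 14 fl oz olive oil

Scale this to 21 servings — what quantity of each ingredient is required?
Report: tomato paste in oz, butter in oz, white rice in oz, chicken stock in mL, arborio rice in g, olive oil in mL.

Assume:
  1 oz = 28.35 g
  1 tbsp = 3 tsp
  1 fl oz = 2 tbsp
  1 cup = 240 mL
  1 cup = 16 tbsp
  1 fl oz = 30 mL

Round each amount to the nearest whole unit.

Scaling factor: 21/5 = 4.2.
tomato paste: 120 g × 21/5 ÷ 28.35 g/oz ≈ 18 oz
butter: 8 oz × 21/5 ≈ 34 oz
white rice: 6 oz × 21/5 ≈ 25 oz
chicken stock: (3 cup + 1 tbsp = 3.0625 cup) × 21/5 × 240 mL/cup = 3087 mL
arborio rice: 300 g × 21/5 = 1260 g
olive oil: 14 fl oz × 21/5 × 30 mL/fl oz = 1764 mL

tomato paste: 18 oz; butter: 34 oz; white rice: 25 oz; chicken stock: 3087 mL; arborio rice: 1260 g; olive oil: 1764 mL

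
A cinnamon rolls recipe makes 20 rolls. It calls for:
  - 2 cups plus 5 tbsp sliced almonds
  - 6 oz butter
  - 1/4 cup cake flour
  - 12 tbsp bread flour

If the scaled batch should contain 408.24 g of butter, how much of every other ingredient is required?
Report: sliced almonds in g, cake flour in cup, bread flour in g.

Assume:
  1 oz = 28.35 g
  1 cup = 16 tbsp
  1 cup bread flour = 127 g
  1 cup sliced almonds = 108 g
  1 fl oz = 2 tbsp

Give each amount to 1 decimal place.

The original recipe has 170.1 g of butter, so the scaling factor is 408.24 ÷ 170.1 = 12/5 = 2.4.
sliced almonds: (2 cup + 5 tbsp = 2.3125 cup) × 12/5 × 108 g/cup = 599.4 g
cake flour: 0.25 cup × 12/5 = 0.6 cup
bread flour: 12 tbsp × 12/5 ÷ 16 tbsp/cup × 127 g/cup = 228.6 g

sliced almonds: 599.4 g; cake flour: 0.6 cup; bread flour: 228.6 g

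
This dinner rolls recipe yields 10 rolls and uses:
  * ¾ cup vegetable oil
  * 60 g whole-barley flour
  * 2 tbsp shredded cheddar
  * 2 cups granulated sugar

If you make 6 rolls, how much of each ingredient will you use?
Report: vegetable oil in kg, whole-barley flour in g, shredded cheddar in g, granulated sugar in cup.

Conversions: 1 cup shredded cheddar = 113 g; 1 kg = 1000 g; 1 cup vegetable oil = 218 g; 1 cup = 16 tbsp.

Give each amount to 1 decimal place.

Scaling factor: 6/10 = 3/5 = 0.6.
vegetable oil: 0.75 cup × 3/5 × 218 g/cup ÷ 1000 g/kg ≈ 0.1 kg
whole-barley flour: 60 g × 3/5 = 36.0 g
shredded cheddar: 2 tbsp × 3/5 ÷ 16 tbsp/cup × 113 g/cup ≈ 8.5 g
granulated sugar: 2 cup × 3/5 = 1.2 cup

vegetable oil: 0.1 kg; whole-barley flour: 36.0 g; shredded cheddar: 8.5 g; granulated sugar: 1.2 cup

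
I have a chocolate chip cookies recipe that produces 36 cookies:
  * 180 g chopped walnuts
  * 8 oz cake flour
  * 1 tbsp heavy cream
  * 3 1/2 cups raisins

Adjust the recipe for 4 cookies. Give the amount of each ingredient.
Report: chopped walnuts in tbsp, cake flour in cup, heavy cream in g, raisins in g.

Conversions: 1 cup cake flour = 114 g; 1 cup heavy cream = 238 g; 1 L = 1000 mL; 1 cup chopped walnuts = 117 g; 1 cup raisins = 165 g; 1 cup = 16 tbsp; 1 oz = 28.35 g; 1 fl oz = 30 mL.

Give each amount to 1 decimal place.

chopped walnuts: 2.7 tbsp; cake flour: 0.2 cup; heavy cream: 1.7 g; raisins: 64.2 g

Scaling factor: 4/36 = 1/9.
chopped walnuts: 180 g × 1/9 ÷ 117 g/cup × 16 tbsp/cup ≈ 2.7 tbsp
cake flour: 8 oz × 1/9 × 28.35 g/oz ÷ 114 g/cup ≈ 0.2 cup
heavy cream: 1 tbsp × 1/9 ÷ 16 tbsp/cup × 238 g/cup ≈ 1.7 g
raisins: 3.5 cup × 1/9 × 165 g/cup ≈ 64.2 g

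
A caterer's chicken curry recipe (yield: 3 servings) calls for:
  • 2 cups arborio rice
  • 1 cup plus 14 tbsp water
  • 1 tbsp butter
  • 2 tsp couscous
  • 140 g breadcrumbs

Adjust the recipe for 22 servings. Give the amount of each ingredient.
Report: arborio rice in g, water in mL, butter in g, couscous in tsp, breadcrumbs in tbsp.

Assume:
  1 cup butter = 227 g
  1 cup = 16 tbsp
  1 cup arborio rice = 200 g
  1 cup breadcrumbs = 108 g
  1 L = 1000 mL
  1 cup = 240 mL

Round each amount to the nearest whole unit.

Scaling factor: 22/3.
arborio rice: 2 cup × 22/3 × 200 g/cup ≈ 2933 g
water: (1 cup + 14 tbsp = 1.875 cup) × 22/3 × 240 mL/cup = 3300 mL
butter: 1 tbsp × 22/3 ÷ 16 tbsp/cup × 227 g/cup ≈ 104 g
couscous: 2 tsp × 22/3 ≈ 15 tsp
breadcrumbs: 140 g × 22/3 ÷ 108 g/cup × 16 tbsp/cup ≈ 152 tbsp

arborio rice: 2933 g; water: 3300 mL; butter: 104 g; couscous: 15 tsp; breadcrumbs: 152 tbsp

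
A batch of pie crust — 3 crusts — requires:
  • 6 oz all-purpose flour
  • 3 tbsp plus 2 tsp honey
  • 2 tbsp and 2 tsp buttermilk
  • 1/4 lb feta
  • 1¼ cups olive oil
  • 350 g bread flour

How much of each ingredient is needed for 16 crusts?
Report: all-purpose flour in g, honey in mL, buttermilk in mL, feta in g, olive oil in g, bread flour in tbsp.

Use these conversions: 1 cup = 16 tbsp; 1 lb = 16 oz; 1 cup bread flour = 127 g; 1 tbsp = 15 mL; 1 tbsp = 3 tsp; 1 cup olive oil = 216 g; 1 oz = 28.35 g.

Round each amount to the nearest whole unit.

Scaling factor: 16/3.
all-purpose flour: 6 oz × 16/3 × 28.35 g/oz ≈ 907 g
honey: (3 tbsp + 2 tsp = 11/3 tbsp) × 16/3 × 15 mL/tbsp ≈ 293 mL
buttermilk: (2 tbsp + 2 tsp = 8/3 tbsp) × 16/3 × 15 mL/tbsp ≈ 213 mL
feta: 0.25 lb × 16/3 × 16 oz/lb × 28.35 g/oz ≈ 605 g
olive oil: 1.25 cup × 16/3 × 216 g/cup = 1440 g
bread flour: 350 g × 16/3 ÷ 127 g/cup × 16 tbsp/cup ≈ 235 tbsp

all-purpose flour: 907 g; honey: 293 mL; buttermilk: 213 mL; feta: 605 g; olive oil: 1440 g; bread flour: 235 tbsp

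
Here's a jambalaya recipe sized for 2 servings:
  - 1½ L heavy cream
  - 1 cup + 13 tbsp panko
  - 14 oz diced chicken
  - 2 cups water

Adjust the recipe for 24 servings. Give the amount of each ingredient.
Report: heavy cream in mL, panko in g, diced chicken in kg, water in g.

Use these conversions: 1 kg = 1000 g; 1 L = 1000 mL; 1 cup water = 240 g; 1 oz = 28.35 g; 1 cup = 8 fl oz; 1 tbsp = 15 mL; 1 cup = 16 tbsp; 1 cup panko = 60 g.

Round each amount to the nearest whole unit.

heavy cream: 18000 mL; panko: 1305 g; diced chicken: 5 kg; water: 5760 g

Scaling factor: 24/2 = 12.
heavy cream: 1.5 L × 12 × 1000 mL/L = 18000 mL
panko: (1 cup + 13 tbsp = 1.8125 cup) × 12 × 60 g/cup = 1305 g
diced chicken: 14 oz × 12 × 28.35 g/oz ÷ 1000 g/kg ≈ 5 kg
water: 2 cup × 12 × 240 g/cup = 5760 g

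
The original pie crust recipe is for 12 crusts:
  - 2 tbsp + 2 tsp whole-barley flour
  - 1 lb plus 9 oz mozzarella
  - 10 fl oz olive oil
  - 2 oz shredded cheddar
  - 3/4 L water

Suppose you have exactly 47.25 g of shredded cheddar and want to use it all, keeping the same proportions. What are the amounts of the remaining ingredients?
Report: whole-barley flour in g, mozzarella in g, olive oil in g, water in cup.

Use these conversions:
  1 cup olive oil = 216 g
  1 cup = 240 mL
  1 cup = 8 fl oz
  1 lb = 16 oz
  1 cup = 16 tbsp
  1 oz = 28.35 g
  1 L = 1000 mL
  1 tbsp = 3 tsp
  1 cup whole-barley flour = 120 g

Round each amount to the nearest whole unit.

The original recipe has 56.7 g of shredded cheddar, so the scaling factor is 47.25 ÷ 56.7 = 5/6.
whole-barley flour: (2 tbsp + 2 tsp = 8/3 tbsp) × 5/6 ÷ 16 tbsp/cup × 120 g/cup ≈ 17 g
mozzarella: (1 lb + 9 oz = 1.5625 lb) × 5/6 × 16 oz/lb × 28.35 g/oz ≈ 591 g
olive oil: 10 fl oz × 5/6 ÷ 8 fl oz/cup × 216 g/cup = 225 g
water: 0.75 L × 5/6 × 1000 mL/L ÷ 240 mL/cup ≈ 3 cup

whole-barley flour: 17 g; mozzarella: 591 g; olive oil: 225 g; water: 3 cup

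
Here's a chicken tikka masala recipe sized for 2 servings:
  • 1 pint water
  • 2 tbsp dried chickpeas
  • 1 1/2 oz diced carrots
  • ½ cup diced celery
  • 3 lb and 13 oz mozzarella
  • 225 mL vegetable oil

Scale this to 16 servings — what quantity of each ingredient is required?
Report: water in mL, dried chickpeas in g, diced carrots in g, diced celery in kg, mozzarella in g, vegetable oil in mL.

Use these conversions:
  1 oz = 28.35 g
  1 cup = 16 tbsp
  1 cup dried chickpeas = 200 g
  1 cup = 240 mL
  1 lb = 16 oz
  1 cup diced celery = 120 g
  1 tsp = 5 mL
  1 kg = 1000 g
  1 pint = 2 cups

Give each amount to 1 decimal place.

Scaling factor: 16/2 = 8.
water: 1 pint × 8 × 2 cup/pint × 240 mL/cup = 3840.0 mL
dried chickpeas: 2 tbsp × 8 ÷ 16 tbsp/cup × 200 g/cup = 200.0 g
diced carrots: 1.5 oz × 8 × 28.35 g/oz = 340.2 g
diced celery: 0.5 cup × 8 × 120 g/cup ÷ 1000 g/kg ≈ 0.5 kg
mozzarella: (3 lb + 13 oz = 3.8125 lb) × 8 × 16 oz/lb × 28.35 g/oz = 13834.8 g
vegetable oil: 225 mL × 8 = 1800.0 mL

water: 3840.0 mL; dried chickpeas: 200.0 g; diced carrots: 340.2 g; diced celery: 0.5 kg; mozzarella: 13834.8 g; vegetable oil: 1800.0 mL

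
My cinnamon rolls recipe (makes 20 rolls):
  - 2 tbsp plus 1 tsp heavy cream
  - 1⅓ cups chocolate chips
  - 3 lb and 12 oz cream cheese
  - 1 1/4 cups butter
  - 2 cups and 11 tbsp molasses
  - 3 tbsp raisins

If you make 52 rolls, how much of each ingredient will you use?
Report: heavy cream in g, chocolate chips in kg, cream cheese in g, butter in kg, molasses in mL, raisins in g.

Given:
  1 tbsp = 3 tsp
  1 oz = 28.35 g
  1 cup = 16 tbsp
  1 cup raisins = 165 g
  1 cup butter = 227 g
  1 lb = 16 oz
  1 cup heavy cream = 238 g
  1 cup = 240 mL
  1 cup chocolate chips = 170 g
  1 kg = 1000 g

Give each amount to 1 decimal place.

heavy cream: 90.2 g; chocolate chips: 0.6 kg; cream cheese: 4422.6 g; butter: 0.7 kg; molasses: 1677.0 mL; raisins: 80.4 g

Scaling factor: 52/20 = 13/5 = 2.6.
heavy cream: (2 tbsp + 1 tsp = 7/3 tbsp) × 13/5 ÷ 16 tbsp/cup × 238 g/cup ≈ 90.2 g
chocolate chips: 4/3 cup × 13/5 × 170 g/cup ÷ 1000 g/kg ≈ 0.6 kg
cream cheese: (3 lb + 12 oz = 3.75 lb) × 13/5 × 16 oz/lb × 28.35 g/oz = 4422.6 g
butter: 1.25 cup × 13/5 × 227 g/cup ÷ 1000 g/kg ≈ 0.7 kg
molasses: (2 cup + 11 tbsp = 2.6875 cup) × 13/5 × 240 mL/cup = 1677.0 mL
raisins: 3 tbsp × 13/5 ÷ 16 tbsp/cup × 165 g/cup ≈ 80.4 g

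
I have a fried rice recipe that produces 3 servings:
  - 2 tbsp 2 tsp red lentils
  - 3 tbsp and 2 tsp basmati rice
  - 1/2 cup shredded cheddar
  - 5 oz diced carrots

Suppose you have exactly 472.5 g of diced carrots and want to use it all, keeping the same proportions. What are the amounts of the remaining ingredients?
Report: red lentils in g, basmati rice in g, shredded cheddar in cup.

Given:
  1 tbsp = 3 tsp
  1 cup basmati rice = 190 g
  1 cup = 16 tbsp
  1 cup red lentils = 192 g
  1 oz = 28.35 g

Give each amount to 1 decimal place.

red lentils: 106.7 g; basmati rice: 145.1 g; shredded cheddar: 1.7 cup

The original recipe has 141.75 g of diced carrots, so the scaling factor is 472.5 ÷ 141.75 = 10/3.
red lentils: (2 tbsp + 2 tsp = 8/3 tbsp) × 10/3 ÷ 16 tbsp/cup × 192 g/cup ≈ 106.7 g
basmati rice: (3 tbsp + 2 tsp = 11/3 tbsp) × 10/3 ÷ 16 tbsp/cup × 190 g/cup ≈ 145.1 g
shredded cheddar: 0.5 cup × 10/3 ≈ 1.7 cup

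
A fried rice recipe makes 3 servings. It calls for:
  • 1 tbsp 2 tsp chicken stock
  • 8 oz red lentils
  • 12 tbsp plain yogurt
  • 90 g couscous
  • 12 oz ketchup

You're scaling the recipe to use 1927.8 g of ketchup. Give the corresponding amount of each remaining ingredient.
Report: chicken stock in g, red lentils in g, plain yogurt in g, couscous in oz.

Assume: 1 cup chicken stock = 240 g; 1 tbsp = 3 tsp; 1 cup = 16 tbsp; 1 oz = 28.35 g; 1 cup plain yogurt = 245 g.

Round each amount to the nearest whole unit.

chicken stock: 142 g; red lentils: 1285 g; plain yogurt: 1041 g; couscous: 18 oz

The original recipe has 340.2 g of ketchup, so the scaling factor is 1927.8 ÷ 340.2 = 17/3.
chicken stock: (1 tbsp + 2 tsp = 5/3 tbsp) × 17/3 ÷ 16 tbsp/cup × 240 g/cup ≈ 142 g
red lentils: 8 oz × 17/3 × 28.35 g/oz ≈ 1285 g
plain yogurt: 12 tbsp × 17/3 ÷ 16 tbsp/cup × 245 g/cup ≈ 1041 g
couscous: 90 g × 17/3 ÷ 28.35 g/oz ≈ 18 oz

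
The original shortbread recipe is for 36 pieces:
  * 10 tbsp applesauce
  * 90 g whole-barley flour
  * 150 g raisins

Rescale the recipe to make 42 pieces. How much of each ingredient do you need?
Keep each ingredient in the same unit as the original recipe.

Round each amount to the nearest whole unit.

Scaling factor: 42/36 = 7/6.
applesauce: 10 tbsp × 7/6 ≈ 12 tbsp
whole-barley flour: 90 g × 7/6 = 105 g
raisins: 150 g × 7/6 = 175 g

applesauce: 12 tbsp; whole-barley flour: 105 g; raisins: 175 g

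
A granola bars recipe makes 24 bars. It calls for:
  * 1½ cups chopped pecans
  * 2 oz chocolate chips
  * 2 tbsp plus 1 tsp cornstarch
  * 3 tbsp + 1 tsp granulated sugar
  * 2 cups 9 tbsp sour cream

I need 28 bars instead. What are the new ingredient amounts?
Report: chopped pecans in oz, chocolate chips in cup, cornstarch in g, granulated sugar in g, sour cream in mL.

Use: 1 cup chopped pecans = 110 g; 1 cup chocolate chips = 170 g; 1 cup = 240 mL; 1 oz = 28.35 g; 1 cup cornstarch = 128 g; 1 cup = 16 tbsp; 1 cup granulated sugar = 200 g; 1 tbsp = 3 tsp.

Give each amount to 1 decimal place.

chopped pecans: 6.8 oz; chocolate chips: 0.4 cup; cornstarch: 21.8 g; granulated sugar: 48.6 g; sour cream: 717.5 mL

Scaling factor: 28/24 = 7/6.
chopped pecans: 1.5 cup × 7/6 × 110 g/cup ÷ 28.35 g/oz ≈ 6.8 oz
chocolate chips: 2 oz × 7/6 × 28.35 g/oz ÷ 170 g/cup ≈ 0.4 cup
cornstarch: (2 tbsp + 1 tsp = 7/3 tbsp) × 7/6 ÷ 16 tbsp/cup × 128 g/cup ≈ 21.8 g
granulated sugar: (3 tbsp + 1 tsp = 10/3 tbsp) × 7/6 ÷ 16 tbsp/cup × 200 g/cup ≈ 48.6 g
sour cream: (2 cup + 9 tbsp = 2.5625 cup) × 7/6 × 240 mL/cup = 717.5 mL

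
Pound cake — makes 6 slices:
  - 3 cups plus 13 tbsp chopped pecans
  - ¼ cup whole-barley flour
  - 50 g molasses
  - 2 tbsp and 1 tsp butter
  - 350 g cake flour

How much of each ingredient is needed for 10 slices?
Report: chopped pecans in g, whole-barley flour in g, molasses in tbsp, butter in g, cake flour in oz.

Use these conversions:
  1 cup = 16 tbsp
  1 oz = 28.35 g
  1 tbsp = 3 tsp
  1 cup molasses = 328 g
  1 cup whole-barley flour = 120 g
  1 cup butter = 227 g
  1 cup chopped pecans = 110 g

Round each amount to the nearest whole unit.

chopped pecans: 699 g; whole-barley flour: 50 g; molasses: 4 tbsp; butter: 55 g; cake flour: 21 oz

Scaling factor: 10/6 = 5/3.
chopped pecans: (3 cup + 13 tbsp = 3.8125 cup) × 5/3 × 110 g/cup ≈ 699 g
whole-barley flour: 0.25 cup × 5/3 × 120 g/cup = 50 g
molasses: 50 g × 5/3 ÷ 328 g/cup × 16 tbsp/cup ≈ 4 tbsp
butter: (2 tbsp + 1 tsp = 7/3 tbsp) × 5/3 ÷ 16 tbsp/cup × 227 g/cup ≈ 55 g
cake flour: 350 g × 5/3 ÷ 28.35 g/oz ≈ 21 oz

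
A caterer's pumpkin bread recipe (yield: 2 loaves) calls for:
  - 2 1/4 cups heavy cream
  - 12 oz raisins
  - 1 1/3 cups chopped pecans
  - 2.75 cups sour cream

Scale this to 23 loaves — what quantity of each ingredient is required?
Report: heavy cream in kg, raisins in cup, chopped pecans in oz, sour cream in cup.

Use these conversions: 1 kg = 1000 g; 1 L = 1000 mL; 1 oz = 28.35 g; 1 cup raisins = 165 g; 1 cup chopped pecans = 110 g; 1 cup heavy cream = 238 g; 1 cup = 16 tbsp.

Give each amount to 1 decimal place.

Scaling factor: 23/2 = 11.5.
heavy cream: 2.25 cup × 23/2 × 238 g/cup ÷ 1000 g/kg ≈ 6.2 kg
raisins: 12 oz × 23/2 × 28.35 g/oz ÷ 165 g/cup ≈ 23.7 cup
chopped pecans: 4/3 cup × 23/2 × 110 g/cup ÷ 28.35 g/oz ≈ 59.5 oz
sour cream: 2.75 cup × 23/2 ≈ 31.6 cup

heavy cream: 6.2 kg; raisins: 23.7 cup; chopped pecans: 59.5 oz; sour cream: 31.6 cup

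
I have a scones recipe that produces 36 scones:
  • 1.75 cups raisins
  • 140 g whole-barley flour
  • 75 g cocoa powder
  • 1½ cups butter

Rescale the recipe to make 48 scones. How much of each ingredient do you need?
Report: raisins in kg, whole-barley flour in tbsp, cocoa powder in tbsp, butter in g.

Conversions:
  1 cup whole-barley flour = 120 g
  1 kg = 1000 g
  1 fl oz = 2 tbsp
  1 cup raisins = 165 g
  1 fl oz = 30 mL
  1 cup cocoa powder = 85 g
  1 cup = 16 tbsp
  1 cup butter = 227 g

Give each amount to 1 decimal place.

Scaling factor: 48/36 = 4/3.
raisins: 1.75 cup × 4/3 × 165 g/cup ÷ 1000 g/kg ≈ 0.4 kg
whole-barley flour: 140 g × 4/3 ÷ 120 g/cup × 16 tbsp/cup ≈ 24.9 tbsp
cocoa powder: 75 g × 4/3 ÷ 85 g/cup × 16 tbsp/cup ≈ 18.8 tbsp
butter: 1.5 cup × 4/3 × 227 g/cup = 454.0 g

raisins: 0.4 kg; whole-barley flour: 24.9 tbsp; cocoa powder: 18.8 tbsp; butter: 454.0 g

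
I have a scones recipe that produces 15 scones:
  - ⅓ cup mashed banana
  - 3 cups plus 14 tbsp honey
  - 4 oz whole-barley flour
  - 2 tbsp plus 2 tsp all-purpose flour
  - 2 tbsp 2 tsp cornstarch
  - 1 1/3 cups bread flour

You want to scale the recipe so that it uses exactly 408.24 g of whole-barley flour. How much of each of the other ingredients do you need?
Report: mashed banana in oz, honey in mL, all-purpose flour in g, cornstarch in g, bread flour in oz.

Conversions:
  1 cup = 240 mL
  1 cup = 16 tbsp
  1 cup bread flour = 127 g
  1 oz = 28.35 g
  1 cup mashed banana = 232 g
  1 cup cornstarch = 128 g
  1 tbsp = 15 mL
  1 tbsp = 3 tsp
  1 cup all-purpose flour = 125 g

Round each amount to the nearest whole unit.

The original recipe has 113.4 g of whole-barley flour, so the scaling factor is 408.24 ÷ 113.4 = 18/5 = 3.6.
mashed banana: 1/3 cup × 18/5 × 232 g/cup ÷ 28.35 g/oz ≈ 10 oz
honey: (3 cup + 14 tbsp = 3.875 cup) × 18/5 × 240 mL/cup = 3348 mL
all-purpose flour: (2 tbsp + 2 tsp = 8/3 tbsp) × 18/5 ÷ 16 tbsp/cup × 125 g/cup = 75 g
cornstarch: (2 tbsp + 2 tsp = 8/3 tbsp) × 18/5 ÷ 16 tbsp/cup × 128 g/cup ≈ 77 g
bread flour: 4/3 cup × 18/5 × 127 g/cup ÷ 28.35 g/oz ≈ 22 oz

mashed banana: 10 oz; honey: 3348 mL; all-purpose flour: 75 g; cornstarch: 77 g; bread flour: 22 oz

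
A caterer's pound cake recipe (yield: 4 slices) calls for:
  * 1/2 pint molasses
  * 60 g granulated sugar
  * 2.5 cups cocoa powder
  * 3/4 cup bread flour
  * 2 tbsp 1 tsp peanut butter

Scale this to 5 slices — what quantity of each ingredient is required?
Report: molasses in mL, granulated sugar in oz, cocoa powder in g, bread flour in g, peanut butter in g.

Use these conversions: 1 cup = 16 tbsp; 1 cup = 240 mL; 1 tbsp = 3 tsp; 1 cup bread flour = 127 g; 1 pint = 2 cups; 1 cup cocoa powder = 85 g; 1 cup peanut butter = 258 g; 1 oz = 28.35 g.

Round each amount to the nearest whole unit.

Scaling factor: 5/4 = 1.25.
molasses: 0.5 pint × 5/4 × 2 cup/pint × 240 mL/cup = 300 mL
granulated sugar: 60 g × 5/4 ÷ 28.35 g/oz ≈ 3 oz
cocoa powder: 2.5 cup × 5/4 × 85 g/cup ≈ 266 g
bread flour: 0.75 cup × 5/4 × 127 g/cup ≈ 119 g
peanut butter: (2 tbsp + 1 tsp = 7/3 tbsp) × 5/4 ÷ 16 tbsp/cup × 258 g/cup ≈ 47 g

molasses: 300 mL; granulated sugar: 3 oz; cocoa powder: 266 g; bread flour: 119 g; peanut butter: 47 g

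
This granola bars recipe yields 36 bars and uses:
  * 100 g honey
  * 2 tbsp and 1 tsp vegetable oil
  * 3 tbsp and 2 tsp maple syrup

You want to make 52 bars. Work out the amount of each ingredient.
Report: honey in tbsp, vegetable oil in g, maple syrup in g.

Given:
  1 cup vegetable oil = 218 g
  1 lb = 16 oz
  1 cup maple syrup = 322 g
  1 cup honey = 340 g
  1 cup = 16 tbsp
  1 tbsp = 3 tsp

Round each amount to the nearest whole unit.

Scaling factor: 52/36 = 13/9.
honey: 100 g × 13/9 ÷ 340 g/cup × 16 tbsp/cup ≈ 7 tbsp
vegetable oil: (2 tbsp + 1 tsp = 7/3 tbsp) × 13/9 ÷ 16 tbsp/cup × 218 g/cup ≈ 46 g
maple syrup: (3 tbsp + 2 tsp = 11/3 tbsp) × 13/9 ÷ 16 tbsp/cup × 322 g/cup ≈ 107 g

honey: 7 tbsp; vegetable oil: 46 g; maple syrup: 107 g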